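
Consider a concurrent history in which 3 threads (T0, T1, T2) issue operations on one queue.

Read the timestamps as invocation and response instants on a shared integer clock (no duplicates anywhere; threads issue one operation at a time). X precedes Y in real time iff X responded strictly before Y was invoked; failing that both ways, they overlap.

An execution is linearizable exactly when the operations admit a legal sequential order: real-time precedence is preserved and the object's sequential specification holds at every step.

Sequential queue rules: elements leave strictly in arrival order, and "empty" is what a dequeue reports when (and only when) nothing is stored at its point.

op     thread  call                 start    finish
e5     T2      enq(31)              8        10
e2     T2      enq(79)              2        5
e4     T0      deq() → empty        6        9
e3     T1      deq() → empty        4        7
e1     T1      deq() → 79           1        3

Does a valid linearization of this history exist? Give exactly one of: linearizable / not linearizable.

linearizable

a witness: e2, e1, e3, e4, e5
step 1: e2 enq(79) — queue <79>
step 2: e1 deq() → 79 — queue <>
step 3: e3 deq() → empty — queue <>
step 4: e4 deq() → empty — queue <>
step 5: e5 enq(31) — queue <31>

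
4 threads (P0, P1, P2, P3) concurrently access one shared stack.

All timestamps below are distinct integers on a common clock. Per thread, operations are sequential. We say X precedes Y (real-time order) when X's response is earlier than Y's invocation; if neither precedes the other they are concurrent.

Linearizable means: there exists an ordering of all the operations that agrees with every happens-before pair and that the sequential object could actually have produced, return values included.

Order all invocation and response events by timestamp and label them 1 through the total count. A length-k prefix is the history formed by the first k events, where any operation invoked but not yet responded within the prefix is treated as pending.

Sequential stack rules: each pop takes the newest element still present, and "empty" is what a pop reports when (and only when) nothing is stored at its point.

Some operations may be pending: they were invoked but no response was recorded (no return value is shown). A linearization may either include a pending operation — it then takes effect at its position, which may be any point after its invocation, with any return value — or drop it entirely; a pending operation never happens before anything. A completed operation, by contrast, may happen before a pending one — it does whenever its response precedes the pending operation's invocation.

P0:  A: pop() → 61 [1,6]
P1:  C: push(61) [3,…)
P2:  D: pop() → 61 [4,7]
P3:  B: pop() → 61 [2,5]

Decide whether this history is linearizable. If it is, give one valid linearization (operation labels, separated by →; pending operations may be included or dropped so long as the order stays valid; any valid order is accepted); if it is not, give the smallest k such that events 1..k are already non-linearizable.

not linearizable — minimal violating prefix: 6 events

prefix check: 1..5 passes, 1..6 fails once A's time-6 response joins
2 orders of the 2 completed stack ops respect real time; none is legal
every completion of the 2 pending operations (C, D) was checked; none linearizes
take A, B (pending dropped): step 1 already fails, because A pop() → 61 cannot occur there
take B, A (pending dropped): step 1 already fails, because B pop() → 61 cannot occur there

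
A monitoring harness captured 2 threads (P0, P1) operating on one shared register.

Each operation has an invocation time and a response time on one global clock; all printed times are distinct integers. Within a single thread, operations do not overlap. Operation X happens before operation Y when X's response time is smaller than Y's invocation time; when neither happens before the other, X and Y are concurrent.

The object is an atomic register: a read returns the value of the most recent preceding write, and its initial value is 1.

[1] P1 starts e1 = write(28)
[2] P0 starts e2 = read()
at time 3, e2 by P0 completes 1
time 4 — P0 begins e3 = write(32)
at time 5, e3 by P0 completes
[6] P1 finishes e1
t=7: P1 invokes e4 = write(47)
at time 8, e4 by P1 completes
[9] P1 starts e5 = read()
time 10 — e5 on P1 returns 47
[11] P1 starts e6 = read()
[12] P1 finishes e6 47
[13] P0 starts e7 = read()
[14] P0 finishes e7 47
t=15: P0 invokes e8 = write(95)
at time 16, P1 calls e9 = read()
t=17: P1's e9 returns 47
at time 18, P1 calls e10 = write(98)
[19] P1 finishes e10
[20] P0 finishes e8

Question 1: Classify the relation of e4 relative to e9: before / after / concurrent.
before

e4 spans [7,8], e9 spans [16,17]
resp(e4)=8 < inv(e9)=16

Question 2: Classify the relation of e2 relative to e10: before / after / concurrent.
before

e2 spans [2,3], e10 spans [18,19]
resp(e2)=3 < inv(e10)=18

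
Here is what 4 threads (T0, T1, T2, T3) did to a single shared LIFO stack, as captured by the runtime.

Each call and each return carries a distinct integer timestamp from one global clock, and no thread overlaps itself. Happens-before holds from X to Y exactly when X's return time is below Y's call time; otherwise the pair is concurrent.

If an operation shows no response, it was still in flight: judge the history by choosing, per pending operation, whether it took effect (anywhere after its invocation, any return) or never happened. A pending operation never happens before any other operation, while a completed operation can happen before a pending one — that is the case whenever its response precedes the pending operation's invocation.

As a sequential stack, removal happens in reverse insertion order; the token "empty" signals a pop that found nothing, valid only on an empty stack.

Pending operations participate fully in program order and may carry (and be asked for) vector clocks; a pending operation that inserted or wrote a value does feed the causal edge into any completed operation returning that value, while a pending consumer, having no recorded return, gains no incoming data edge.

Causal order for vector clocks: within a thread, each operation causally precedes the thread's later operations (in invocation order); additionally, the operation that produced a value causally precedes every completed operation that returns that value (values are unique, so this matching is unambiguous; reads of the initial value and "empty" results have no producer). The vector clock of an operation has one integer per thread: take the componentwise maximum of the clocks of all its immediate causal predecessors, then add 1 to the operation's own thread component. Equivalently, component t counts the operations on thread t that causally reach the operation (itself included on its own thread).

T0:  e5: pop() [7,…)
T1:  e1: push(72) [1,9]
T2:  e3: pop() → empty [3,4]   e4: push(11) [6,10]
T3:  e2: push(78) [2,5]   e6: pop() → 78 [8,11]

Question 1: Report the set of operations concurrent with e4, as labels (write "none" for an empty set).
e1, e5, e6

e4 runs from 6 to 10; window-overlapping ops are concurrent
e1 [1,9]: concurrent
e2 [2,5]: before
e3 [3,4]: before
e5 [7,…): concurrent
e6 [8,11]: concurrent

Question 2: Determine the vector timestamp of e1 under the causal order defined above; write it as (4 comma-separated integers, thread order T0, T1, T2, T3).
(0, 1, 0, 0)

VC(e2, invoked at 2): no causal predecessors; +1 on T3 → (0, 0, 0, 1)
VC(e3, invoked at 3): no causal predecessors; +1 on T2 → (0, 0, 1, 0)
VC(e1, invoked at 1): no causal predecessors; +1 on T1 → (0, 1, 0, 0)
VC(e5, invoked at 7): no causal predecessors; +1 on T0 → (1, 0, 0, 0)
from VC(e2)=(0, 0, 0, 1), e6 (invoked 8) maxes components and bumps T3 → (0, 0, 0, 2)
from VC(e3)=(0, 0, 1, 0), e4 (invoked 6) maxes components and bumps T2 → (0, 0, 2, 0)
target: VC(e1) = (0, 1, 0, 0)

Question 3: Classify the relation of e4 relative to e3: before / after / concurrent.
after

e4 spans [6,10], e3 spans [3,4]
resp(e3)=4 < inv(e4)=6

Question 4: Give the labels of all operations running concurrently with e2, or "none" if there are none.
e1, e3

e2 spans [2,5]; an op avoiding the whole window 2..5 is ordered, any other is concurrent
e1 [1,9]: concurrent
e3 [3,4]: concurrent
e4 [6,10]: after
e5 [7,…): after
e6 [8,11]: after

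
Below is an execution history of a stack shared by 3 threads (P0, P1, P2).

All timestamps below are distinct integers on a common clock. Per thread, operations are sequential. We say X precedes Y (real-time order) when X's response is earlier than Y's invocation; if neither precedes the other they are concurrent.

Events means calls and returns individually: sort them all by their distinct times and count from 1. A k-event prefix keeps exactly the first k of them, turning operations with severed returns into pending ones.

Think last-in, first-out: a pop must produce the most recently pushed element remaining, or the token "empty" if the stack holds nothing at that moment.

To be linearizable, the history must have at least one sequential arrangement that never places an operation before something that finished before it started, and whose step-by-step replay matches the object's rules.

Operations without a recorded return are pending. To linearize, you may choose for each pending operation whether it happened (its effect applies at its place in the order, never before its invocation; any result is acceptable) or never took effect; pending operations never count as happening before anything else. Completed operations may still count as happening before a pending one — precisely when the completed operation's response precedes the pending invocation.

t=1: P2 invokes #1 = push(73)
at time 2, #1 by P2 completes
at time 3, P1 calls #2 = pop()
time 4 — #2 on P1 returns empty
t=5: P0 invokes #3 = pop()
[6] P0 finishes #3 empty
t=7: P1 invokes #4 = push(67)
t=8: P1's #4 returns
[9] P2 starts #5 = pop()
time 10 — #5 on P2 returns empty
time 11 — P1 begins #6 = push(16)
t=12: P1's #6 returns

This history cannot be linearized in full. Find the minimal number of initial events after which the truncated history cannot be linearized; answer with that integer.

4

a valid linearization of events 1..3 exists, for instance #1:
1. #1 push(73), leaving stack <73>
once event 4 joins (#2's response, time 4), exhaustive search finds no witness
e.g. #1, #2: illegal at step 2, since #2 pop() → empty cannot apply there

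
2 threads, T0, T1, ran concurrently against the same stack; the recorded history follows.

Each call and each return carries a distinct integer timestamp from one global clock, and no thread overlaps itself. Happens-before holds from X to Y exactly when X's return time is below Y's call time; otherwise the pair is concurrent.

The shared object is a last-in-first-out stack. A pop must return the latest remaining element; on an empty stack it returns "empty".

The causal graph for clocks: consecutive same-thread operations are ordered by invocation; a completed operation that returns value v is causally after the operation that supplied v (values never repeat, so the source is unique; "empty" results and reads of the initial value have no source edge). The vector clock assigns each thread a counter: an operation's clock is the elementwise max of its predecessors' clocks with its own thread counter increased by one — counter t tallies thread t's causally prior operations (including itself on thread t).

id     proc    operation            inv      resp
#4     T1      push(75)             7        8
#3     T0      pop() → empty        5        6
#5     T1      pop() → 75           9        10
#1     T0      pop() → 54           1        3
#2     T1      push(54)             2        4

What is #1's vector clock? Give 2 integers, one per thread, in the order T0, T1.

VC(#2, invoked at 2): no causal predecessors; +1 on T1 → (0, 1)
#4 (invocation 7): componentwise max over VC(#2)=(0, 1), +1 at T1, giving (0, 2)
#1 (invocation 1): componentwise max over VC(#2)=(0, 1), +1 at T0, giving (1, 1)
#5 (invocation 9): componentwise max over VC(#4)=(0, 2), +1 at T1, giving (0, 3)
#3 (invocation 5): componentwise max over VC(#1)=(1, 1), +1 at T0, giving (2, 1)
target: VC(#1) = (1, 1)

(1, 1)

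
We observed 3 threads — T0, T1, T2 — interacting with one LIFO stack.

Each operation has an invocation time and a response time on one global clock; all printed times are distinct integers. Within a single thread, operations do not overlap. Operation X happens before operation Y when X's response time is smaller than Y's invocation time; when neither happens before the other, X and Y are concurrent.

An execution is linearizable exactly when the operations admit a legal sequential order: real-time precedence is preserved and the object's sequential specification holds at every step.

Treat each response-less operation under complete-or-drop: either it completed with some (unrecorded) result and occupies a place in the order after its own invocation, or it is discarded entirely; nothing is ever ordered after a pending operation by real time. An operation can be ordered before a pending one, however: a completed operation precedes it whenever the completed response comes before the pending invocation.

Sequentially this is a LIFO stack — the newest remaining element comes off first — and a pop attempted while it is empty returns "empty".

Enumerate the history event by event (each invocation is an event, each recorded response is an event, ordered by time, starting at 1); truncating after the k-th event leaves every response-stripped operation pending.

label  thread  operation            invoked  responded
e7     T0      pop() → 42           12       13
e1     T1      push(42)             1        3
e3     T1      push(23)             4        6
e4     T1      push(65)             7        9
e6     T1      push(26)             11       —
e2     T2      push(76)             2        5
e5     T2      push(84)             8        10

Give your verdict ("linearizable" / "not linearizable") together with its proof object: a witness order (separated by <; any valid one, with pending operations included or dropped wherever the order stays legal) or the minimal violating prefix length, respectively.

not linearizable — minimal violating prefix: 13 events

prefix check: 1..12 passes, 1..13 fails once e7's time-13 response joins
checked exhaustively: 6 real-time-consistent orders of 6 completed operations, zero legal LIFO stack replays
completion choices over the 1 pending operation (e6) were checked; none helps
sample order e1, e2, e3, e4, e5, e7 (pending dropped) stalls at step 6 — e7 pop() → 42 has no legal effect
sample order e1, e2, e3, e5, e4, e7 (pending dropped) stalls at step 6 — e7 pop() → 42 has no legal effect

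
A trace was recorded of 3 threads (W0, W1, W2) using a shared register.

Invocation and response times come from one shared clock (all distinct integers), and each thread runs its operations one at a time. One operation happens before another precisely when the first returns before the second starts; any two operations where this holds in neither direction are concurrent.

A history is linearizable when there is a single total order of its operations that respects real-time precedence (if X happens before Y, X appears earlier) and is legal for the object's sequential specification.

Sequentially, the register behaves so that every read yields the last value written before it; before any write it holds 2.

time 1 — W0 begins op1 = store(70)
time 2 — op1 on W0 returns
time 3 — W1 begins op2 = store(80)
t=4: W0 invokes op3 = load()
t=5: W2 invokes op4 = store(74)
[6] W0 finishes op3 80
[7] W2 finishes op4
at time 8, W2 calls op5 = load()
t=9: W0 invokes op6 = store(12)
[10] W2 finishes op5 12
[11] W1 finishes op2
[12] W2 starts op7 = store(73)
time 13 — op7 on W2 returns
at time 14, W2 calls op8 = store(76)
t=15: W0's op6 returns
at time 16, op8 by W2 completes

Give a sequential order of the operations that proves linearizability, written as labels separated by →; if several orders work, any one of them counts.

op1 → op2 → op3 → op4 → op6 → op5 → op7 → op8

1. op1 store(70), leaving value 70
2. op2 store(80), leaving value 80
3. op3 load() → 80, leaving value 80
4. op4 store(74), leaving value 74
5. op6 store(12), leaving value 12
6. op5 load() → 12, leaving value 12
7. op7 store(73), leaving value 73
8. op8 store(76), leaving value 76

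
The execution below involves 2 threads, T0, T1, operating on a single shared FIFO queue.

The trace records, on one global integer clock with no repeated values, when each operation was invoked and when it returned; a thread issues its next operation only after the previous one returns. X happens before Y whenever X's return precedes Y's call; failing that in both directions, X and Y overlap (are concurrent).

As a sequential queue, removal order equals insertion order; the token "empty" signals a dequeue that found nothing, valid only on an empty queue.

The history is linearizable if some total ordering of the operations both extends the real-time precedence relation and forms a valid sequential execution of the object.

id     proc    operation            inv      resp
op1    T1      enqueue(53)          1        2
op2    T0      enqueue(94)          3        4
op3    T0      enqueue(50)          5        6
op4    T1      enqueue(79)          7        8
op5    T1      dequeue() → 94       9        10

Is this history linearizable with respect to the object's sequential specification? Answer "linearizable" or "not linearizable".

not linearizable

prefix check: 1..9 passes, 1..10 fails once op5's time-10 response joins
the completed operations (5 total) allow one real-time order; the FIFO queue replay rejects it
take op1, op2, op3, op4, op5: step 5 already fails, because op5 dequeue() → 94 cannot occur there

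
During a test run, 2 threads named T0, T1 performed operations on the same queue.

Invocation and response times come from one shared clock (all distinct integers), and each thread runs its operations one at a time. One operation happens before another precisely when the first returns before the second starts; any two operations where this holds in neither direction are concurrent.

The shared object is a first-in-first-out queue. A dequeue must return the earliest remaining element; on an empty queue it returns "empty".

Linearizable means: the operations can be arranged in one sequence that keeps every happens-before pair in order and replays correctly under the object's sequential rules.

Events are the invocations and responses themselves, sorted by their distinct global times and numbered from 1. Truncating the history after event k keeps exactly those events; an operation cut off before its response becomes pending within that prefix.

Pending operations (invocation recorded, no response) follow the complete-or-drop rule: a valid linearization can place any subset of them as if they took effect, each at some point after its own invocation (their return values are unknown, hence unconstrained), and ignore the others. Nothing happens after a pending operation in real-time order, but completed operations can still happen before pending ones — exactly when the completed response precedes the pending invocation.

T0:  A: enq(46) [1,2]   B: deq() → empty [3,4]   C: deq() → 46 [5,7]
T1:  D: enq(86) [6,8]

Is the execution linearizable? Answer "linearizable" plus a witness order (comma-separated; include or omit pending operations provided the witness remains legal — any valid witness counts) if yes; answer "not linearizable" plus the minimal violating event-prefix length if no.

events 1..3 are fine; event 4 — the response of B at time 4 — makes the prefix non-linearizable
the sole real-time-consistent order of 2 completed operations fails the queue replay
for example A, B fails at step 2: B deq() → empty is not legal there

not linearizable — minimal violating prefix: 4 events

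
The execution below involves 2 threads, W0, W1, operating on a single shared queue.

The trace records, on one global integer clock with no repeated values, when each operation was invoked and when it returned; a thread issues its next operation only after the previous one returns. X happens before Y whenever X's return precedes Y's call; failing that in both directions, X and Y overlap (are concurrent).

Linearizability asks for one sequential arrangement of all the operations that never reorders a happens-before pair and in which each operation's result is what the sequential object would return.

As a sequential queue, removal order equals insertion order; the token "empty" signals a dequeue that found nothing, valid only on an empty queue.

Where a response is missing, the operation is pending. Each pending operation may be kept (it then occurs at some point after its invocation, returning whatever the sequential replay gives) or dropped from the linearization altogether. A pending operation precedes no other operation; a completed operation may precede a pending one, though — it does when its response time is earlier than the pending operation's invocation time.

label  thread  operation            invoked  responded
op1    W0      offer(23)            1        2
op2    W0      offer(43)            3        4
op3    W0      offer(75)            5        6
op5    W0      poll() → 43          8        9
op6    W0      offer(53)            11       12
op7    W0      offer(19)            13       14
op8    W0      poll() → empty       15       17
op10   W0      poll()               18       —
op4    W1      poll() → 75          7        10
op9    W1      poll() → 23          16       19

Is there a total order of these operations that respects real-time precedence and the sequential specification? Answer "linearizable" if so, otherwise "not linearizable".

cut after 9 events: linearizable; cut after 10 events (op4 responds, time 10): not linearizable
2 orders of the 5 completed queue ops respect real time; none is legal
e.g. op1, op2, op3, op4, op5: illegal at step 4, since op4 poll() → 75 cannot apply there
e.g. op1, op2, op3, op5, op4: illegal at step 4, since op5 poll() → 43 cannot apply there

not linearizable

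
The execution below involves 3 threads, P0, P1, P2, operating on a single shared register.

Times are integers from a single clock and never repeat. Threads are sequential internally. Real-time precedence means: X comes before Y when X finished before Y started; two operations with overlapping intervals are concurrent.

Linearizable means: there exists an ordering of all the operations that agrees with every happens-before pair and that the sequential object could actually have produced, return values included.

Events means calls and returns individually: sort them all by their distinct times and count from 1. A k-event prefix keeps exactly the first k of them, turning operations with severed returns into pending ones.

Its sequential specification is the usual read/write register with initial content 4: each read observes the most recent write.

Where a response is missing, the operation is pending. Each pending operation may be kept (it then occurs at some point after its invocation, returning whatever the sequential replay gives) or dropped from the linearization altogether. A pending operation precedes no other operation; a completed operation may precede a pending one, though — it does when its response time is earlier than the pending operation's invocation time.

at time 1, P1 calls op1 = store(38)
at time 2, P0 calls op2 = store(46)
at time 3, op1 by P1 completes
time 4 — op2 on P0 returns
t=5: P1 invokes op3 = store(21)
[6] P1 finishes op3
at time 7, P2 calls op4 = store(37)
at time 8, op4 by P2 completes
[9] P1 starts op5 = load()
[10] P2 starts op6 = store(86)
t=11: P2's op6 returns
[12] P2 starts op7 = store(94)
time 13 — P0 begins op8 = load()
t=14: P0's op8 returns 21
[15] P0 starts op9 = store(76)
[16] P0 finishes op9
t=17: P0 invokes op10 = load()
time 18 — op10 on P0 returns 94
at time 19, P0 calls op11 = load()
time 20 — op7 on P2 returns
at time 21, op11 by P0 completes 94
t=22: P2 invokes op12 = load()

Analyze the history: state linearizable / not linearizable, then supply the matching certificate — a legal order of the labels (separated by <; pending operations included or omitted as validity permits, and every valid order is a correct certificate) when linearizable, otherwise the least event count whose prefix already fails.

through event 13 a valid linearization exists; event 14 (op8 responding at time 14) ends that
checked exhaustively: 2 real-time-consistent orders of 6 completed operations, zero legal register replays
completion choices over the 2 pending operations (op5, op7) were checked; none helps
for example op1, op2, op3, op4, op6, op8 (pending dropped) fails at step 6: op8 load() → 21 is not legal there
for example op2, op1, op3, op4, op6, op8 (pending dropped) fails at step 6: op8 load() → 21 is not legal there

not linearizable — minimal violating prefix: 14 events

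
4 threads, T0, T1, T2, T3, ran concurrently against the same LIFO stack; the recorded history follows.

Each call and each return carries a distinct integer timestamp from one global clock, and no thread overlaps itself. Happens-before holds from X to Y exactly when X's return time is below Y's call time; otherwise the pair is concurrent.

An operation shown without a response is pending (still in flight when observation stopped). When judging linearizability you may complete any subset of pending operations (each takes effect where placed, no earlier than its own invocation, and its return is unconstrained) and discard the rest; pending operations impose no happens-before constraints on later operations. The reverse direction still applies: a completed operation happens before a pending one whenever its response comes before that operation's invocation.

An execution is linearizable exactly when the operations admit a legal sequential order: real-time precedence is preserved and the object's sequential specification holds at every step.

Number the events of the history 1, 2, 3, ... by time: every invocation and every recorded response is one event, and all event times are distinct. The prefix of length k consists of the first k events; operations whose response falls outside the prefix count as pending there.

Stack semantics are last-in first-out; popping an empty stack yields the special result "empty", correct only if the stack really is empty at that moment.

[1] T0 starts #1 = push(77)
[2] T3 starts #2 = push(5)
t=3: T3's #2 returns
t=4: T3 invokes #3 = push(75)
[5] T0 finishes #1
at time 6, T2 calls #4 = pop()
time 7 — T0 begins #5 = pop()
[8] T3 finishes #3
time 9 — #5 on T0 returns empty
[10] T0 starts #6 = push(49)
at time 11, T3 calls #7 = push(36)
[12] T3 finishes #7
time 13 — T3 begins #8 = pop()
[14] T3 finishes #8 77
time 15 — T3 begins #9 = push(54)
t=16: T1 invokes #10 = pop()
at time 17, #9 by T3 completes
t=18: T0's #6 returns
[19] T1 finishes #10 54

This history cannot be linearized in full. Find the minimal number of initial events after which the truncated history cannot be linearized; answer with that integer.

events 1..8 are still linearizable — one witness is #1, #2, #3:
after step 1 (#1 push(77)): stack <77>
after step 2 (#2 push(5)): stack <77,5>
after step 3 (#3 push(75)): stack <77,5,75>
include event 9 — #5 responding at 9 — and every candidate order breaks
completion choices over the 1 pending operation (#4) were checked; none helps
one such order, #1, #2, #3, #5 (pending dropped), breaks at step 4 where #5 pop() → empty is illegal
one such order, #1, #2, #5, #3 (pending dropped), breaks at step 3 where #5 pop() → empty is illegal

9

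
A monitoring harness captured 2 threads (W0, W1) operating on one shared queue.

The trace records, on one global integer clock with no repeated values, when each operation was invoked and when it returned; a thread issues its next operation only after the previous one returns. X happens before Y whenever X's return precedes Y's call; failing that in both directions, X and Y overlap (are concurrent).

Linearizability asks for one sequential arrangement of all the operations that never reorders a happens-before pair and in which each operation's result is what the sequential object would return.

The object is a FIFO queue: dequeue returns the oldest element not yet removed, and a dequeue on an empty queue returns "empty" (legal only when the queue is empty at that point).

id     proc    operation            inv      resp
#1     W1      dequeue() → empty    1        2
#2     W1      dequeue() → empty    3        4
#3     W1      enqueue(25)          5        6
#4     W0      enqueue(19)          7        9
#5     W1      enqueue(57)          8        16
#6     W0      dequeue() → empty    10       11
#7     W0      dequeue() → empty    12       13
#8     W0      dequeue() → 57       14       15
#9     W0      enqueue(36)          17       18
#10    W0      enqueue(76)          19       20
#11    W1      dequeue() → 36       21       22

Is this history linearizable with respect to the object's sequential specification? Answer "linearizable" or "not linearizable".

the violation lands at event 11, #6's response at time 11: events 1..10 linearize, events 1..11 do not
a single order respects real time; the 5 completed queue operations fail replay along it
every completion of the 1 pending operation (#5) was checked; none linearizes
one such order, #1, #2, #3, #4, #6 (pending dropped), breaks at step 5 where #6 dequeue() → empty is illegal

not linearizable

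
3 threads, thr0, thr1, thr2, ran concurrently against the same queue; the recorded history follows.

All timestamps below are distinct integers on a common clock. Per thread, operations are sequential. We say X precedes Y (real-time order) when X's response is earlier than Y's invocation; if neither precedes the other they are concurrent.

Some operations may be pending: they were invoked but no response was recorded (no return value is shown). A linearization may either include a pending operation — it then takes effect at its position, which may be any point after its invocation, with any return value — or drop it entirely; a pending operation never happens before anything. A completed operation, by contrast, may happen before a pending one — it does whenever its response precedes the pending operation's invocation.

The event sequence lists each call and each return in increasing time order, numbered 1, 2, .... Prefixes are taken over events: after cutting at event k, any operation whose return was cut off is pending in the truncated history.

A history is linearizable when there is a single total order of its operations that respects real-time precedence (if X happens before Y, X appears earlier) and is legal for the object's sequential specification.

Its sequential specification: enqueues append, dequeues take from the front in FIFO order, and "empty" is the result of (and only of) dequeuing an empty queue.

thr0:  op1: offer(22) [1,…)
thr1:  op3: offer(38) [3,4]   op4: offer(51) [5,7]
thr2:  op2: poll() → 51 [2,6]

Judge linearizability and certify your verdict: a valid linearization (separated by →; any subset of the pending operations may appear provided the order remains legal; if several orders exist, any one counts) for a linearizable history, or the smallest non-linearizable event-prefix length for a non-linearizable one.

events 1..5 are fine; event 6 — the response of op2 at time 6 — makes the prefix non-linearizable
2 orders of the 2 completed queue ops respect real time; none is legal
no completion choice of the 2 pending operations (op1, op4) rescues it — every subset was tried
e.g. op2, op3 (pending dropped): illegal at step 1, since op2 poll() → 51 cannot apply there
e.g. op3, op2 (pending dropped): illegal at step 2, since op2 poll() → 51 cannot apply there

not linearizable — minimal violating prefix: 6 events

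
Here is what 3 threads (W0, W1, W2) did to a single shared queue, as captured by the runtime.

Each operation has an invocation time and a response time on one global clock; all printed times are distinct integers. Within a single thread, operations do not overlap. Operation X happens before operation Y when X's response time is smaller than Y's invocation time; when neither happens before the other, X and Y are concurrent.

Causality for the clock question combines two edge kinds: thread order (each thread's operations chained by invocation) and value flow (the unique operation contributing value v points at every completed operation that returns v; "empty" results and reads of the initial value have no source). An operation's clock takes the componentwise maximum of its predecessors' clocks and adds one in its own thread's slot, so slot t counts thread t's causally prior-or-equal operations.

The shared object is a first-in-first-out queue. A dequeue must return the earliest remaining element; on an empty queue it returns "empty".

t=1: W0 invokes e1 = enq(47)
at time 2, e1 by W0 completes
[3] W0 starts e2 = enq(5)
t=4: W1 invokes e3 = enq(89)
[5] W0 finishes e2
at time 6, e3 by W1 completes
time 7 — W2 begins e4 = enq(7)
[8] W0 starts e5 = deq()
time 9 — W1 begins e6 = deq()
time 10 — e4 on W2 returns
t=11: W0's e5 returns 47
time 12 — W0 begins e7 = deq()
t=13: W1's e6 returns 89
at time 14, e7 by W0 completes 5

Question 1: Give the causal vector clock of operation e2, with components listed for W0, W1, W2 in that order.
(2, 0, 0)

root op e4, invoked 7: fresh clock plus W2's own tick → (0, 0, 1)
root op e3, invoked 4: fresh clock plus W1's own tick → (0, 1, 0)
root op e1, invoked 1: fresh clock plus W0's own tick → (1, 0, 0)
merge at e6 (invoked 9): VC(e3)=(0, 1, 0), own-thread bump on W1 → (0, 2, 0)
merge at e2 (invoked 3): VC(e1)=(1, 0, 0), own-thread bump on W0 → (2, 0, 0)
merge at e5 (invoked 8): VC(e1)=(1, 0, 0), VC(e2)=(2, 0, 0), own-thread bump on W0 → (3, 0, 0)
merge at e7 (invoked 12): VC(e2)=(2, 0, 0), VC(e5)=(3, 0, 0), own-thread bump on W0 → (4, 0, 0)
target: VC(e2) = (2, 0, 0)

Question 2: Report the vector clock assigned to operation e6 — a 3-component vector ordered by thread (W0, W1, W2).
(0, 2, 0)

no predecessors for e4 (invoked 7): W2 increments from zero → (0, 0, 1)
no predecessors for e3 (invoked 4): W1 increments from zero → (0, 1, 0)
no predecessors for e1 (invoked 1): W0 increments from zero → (1, 0, 0)
VC(e6, invoked at 9): max of VC(e3)=(0, 1, 0), then +1 on thread W1 → (0, 2, 0)
VC(e2, invoked at 3): max of VC(e1)=(1, 0, 0), then +1 on thread W0 → (2, 0, 0)
VC(e5, invoked at 8): max of VC(e1)=(1, 0, 0), VC(e2)=(2, 0, 0), then +1 on thread W0 → (3, 0, 0)
VC(e7, invoked at 12): max of VC(e2)=(2, 0, 0), VC(e5)=(3, 0, 0), then +1 on thread W0 → (4, 0, 0)
target: VC(e6) = (0, 2, 0)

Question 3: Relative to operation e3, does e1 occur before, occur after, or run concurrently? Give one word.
before

e1 spans [1,2], e3 spans [4,6]
resp(e1)=2 < inv(e3)=4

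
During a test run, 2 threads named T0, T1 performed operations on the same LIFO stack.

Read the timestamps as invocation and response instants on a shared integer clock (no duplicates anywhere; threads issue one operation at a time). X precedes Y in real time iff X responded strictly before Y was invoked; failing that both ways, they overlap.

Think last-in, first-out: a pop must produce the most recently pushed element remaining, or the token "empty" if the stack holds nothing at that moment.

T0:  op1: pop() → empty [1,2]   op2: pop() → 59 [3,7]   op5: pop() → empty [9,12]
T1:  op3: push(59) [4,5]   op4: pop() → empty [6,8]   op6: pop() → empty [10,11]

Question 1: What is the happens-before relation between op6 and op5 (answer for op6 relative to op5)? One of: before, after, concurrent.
op6 spans [10,11], op5 spans [9,12]
the intervals overlap in both directions

concurrent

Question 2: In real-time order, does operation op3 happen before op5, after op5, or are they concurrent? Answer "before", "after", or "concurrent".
op3 spans [4,5], op5 spans [9,12]
resp(op3)=5 < inv(op5)=9

before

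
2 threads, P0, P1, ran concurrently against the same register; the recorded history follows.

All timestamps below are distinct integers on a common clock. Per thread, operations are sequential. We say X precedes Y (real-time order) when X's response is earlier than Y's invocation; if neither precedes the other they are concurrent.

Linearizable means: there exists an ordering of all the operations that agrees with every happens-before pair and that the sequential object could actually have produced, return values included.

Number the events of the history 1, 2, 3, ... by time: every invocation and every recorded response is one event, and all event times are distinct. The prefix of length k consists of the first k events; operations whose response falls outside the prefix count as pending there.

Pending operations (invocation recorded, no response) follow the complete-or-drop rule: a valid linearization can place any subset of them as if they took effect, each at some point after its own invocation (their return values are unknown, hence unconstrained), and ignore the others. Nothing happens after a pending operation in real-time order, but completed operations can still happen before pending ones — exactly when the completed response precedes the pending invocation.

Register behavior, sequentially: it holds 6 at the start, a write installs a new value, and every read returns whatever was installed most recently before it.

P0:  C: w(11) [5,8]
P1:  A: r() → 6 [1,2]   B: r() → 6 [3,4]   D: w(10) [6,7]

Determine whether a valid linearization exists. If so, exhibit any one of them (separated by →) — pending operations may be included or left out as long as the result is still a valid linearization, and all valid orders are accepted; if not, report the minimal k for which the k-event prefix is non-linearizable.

after step 1 (A r() → 6): value 6
after step 2 (B r() → 6): value 6
after step 3 (C w(11)): value 11
after step 4 (D w(10)): value 10

linearizable — witness: A → B → C → D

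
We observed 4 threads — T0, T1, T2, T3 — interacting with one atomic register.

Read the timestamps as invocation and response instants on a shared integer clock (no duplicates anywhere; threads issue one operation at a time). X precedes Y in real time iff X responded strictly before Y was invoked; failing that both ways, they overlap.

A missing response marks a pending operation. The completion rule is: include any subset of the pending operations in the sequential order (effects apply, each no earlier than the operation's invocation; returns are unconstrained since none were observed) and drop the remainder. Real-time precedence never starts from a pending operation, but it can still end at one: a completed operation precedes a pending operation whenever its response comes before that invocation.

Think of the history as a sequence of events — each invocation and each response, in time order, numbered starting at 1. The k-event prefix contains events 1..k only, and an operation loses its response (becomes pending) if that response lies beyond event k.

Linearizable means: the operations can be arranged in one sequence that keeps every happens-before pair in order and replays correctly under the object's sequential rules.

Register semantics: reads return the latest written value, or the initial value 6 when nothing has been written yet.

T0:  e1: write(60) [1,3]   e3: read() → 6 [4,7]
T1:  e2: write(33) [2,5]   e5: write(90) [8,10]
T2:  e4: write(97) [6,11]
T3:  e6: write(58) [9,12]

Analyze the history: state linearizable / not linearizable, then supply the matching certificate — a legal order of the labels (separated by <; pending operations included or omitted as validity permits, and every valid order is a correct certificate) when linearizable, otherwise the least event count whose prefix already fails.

prefix check: 1..6 passes, 1..7 fails once e3's time-7 response joins
real-time-consistent orders of the 3 completed operations: 3 — all fail the atomic register replay
no escape via the 1 pending operation (e4): every completion choice fails
take e1, e2, e3 (pending dropped): step 3 already fails, because e3 read() → 6 cannot occur there
take e1, e3, e2 (pending dropped): step 2 already fails, because e3 read() → 6 cannot occur there

not linearizable — minimal violating prefix: 7 events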